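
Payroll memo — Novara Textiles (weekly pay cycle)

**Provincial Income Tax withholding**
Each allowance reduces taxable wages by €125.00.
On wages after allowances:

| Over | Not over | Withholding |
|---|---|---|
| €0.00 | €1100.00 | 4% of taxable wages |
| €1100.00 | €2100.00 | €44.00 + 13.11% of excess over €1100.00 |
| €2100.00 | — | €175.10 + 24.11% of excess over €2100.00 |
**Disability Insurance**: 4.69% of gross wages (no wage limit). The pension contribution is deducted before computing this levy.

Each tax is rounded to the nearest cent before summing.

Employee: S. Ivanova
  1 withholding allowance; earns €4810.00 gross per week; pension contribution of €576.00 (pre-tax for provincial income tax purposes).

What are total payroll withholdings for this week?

Provincial Income Tax: taxable = €4810.00 − €576.00 − 1×€125.00 = €4109.00
  €175.10 + 24.11% × (€4109.00 − €2100.00) = €175.10 + 24.11% × €2009.00 = €659.47
Disability Insurance: 4.69% × €4234.00 = €198.57
Total: €659.47 + €198.57 = €858.04

€858.04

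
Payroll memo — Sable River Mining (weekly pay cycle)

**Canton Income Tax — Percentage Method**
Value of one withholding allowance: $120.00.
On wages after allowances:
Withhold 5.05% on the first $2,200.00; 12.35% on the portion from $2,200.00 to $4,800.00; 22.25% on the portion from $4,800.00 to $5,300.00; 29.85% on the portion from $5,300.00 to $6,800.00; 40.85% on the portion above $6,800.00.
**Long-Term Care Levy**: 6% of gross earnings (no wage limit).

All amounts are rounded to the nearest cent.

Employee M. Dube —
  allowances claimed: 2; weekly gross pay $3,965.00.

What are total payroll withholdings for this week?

Canton Income Tax: taxable = $3,965.00 − 2×$120.00 = $3,725.00
  $111.10 + 12.35% × ($3,725.00 − $2,200.00) = $111.10 + 12.35% × $1,525.00 = $299.44
Long-Term Care Levy: 6% × $3,965.00 = $237.90
Total: $299.44 + $237.90 = $537.34

$537.34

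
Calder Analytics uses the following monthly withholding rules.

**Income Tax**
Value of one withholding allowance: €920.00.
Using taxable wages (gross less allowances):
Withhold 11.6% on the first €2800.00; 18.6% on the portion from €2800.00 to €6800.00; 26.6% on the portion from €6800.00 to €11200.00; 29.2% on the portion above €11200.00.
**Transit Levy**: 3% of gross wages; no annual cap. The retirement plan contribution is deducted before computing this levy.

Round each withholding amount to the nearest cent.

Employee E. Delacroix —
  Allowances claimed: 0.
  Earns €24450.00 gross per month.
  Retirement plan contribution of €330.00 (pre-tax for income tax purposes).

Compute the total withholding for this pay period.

€6735.44

Income Tax: taxable = €24450.00 − €330.00 = €24120.00
  €2239.20 + 29.2% × (€24120.00 − €11200.00) = €2239.20 + 29.2% × €12920.00 = €6011.84
Transit Levy: 3% × €24120.00 = €723.60
Total: €6011.84 + €723.60 = €6735.44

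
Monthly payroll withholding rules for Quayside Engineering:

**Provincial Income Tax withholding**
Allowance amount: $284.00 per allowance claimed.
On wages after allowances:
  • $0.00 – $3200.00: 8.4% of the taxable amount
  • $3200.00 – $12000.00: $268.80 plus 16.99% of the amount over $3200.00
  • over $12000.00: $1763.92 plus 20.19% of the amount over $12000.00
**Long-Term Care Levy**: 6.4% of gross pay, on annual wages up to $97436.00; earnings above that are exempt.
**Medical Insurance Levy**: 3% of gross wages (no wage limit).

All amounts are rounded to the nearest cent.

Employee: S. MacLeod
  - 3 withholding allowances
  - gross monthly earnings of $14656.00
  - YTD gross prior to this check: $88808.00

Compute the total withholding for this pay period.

Provincial Income Tax: taxable = $14656.00 − 3×$284.00 = $13804.00
  $1763.92 + 20.19% × ($13804.00 − $12000.00) = $1763.92 + 20.19% × $1804.00 = $2128.15
Long-Term Care Levy: cap $97436.00 − YTD $88808.00 = $8628.00 subject; 6.4% × $8628.00 = $552.19
Medical Insurance Levy: 3% × $14656.00 = $439.68
Total: $2128.15 + $552.19 + $439.68 = $3120.02

$3120.02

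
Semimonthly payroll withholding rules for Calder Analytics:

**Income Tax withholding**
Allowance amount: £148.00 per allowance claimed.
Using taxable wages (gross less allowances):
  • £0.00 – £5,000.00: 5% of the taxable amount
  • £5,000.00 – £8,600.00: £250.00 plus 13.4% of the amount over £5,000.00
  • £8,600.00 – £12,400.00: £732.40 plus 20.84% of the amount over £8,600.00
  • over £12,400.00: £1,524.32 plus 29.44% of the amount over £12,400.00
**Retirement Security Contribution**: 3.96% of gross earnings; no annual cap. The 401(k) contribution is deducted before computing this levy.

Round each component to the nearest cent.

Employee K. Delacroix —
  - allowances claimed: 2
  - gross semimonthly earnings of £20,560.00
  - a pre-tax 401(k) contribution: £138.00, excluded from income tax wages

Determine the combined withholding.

£4,607.56

Income Tax: taxable = £20,560.00 − £138.00 − 2×£148.00 = £20,126.00
  £1,524.32 + 29.44% × (£20,126.00 − £12,400.00) = £1,524.32 + 29.44% × £7,726.00 = £3,798.85
Retirement Security Contribution: 3.96% × £20,422.00 = £808.71
Total: £3,798.85 + £808.71 = £4,607.56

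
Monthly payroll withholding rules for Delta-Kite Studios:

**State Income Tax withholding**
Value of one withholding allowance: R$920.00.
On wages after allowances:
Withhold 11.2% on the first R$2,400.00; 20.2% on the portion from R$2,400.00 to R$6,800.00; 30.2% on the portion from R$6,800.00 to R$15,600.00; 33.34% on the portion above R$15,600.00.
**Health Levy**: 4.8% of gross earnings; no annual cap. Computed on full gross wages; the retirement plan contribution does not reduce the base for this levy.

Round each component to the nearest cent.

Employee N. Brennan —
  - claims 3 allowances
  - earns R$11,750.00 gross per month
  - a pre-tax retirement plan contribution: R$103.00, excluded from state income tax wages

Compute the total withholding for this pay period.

R$2,351.87

State Income Tax: taxable = R$11,750.00 − R$103.00 − 3×R$920.00 = R$8,887.00
  R$1,157.60 + 30.2% × (R$8,887.00 − R$6,800.00) = R$1,157.60 + 30.2% × R$2,087.00 = R$1,787.87
Health Levy: 4.8% × R$11,750.00 = R$564.00
Total: R$1,787.87 + R$564.00 = R$2,351.87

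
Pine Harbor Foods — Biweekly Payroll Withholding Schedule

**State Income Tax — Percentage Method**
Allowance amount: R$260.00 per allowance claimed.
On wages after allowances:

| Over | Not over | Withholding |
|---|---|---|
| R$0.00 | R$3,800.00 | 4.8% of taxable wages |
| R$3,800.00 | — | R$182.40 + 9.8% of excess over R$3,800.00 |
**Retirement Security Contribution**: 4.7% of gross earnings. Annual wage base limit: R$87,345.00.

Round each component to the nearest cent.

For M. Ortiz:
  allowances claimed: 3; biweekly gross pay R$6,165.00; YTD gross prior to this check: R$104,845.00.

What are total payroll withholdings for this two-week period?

State Income Tax: taxable = R$6,165.00 − 3×R$260.00 = R$5,385.00
  R$182.40 + 9.8% × (R$5,385.00 − R$3,800.00) = R$182.40 + 9.8% × R$1,585.00 = R$337.73
Retirement Security Contribution: YTD R$104,845.00 ≥ cap R$87,345.00 → R$0.00
Total: R$337.73 + R$0.00 = R$337.73

R$337.73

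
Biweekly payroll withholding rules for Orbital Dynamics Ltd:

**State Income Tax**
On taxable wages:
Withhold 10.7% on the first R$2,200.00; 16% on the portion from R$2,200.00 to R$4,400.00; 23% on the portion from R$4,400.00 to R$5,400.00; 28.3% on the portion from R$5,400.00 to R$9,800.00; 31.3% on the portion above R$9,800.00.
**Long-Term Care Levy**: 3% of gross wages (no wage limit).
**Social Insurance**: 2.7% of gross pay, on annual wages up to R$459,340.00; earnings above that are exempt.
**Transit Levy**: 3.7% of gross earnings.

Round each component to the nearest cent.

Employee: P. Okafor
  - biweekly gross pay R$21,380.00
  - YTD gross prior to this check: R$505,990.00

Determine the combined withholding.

R$7,119.60

State Income Tax: taxable = R$21,380.00
  R$2,062.60 + 31.3% × (R$21,380.00 − R$9,800.00) = R$2,062.60 + 31.3% × R$11,580.00 = R$5,687.14
Long-Term Care Levy: 3% × R$21,380.00 = R$641.40
Social Insurance: YTD R$505,990.00 ≥ cap R$459,340.00 → R$0.00
Transit Levy: 3.7% × R$21,380.00 = R$791.06
Total: R$5,687.14 + R$641.40 + R$0.00 + R$791.06 = R$7,119.60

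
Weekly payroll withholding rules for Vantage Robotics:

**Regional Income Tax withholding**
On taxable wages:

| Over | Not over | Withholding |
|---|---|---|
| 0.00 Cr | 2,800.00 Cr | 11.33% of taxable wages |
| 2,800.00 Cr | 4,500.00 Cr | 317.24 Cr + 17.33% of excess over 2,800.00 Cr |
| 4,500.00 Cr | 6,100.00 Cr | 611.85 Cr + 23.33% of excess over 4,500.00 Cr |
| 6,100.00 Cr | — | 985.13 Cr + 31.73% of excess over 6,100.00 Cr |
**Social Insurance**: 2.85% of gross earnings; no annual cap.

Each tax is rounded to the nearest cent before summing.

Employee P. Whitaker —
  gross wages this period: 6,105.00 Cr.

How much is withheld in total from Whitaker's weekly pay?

1,160.71 Cr

Regional Income Tax: taxable = 6,105.00 Cr
  985.13 Cr + 31.73% × (6,105.00 Cr − 6,100.00 Cr) = 985.13 Cr + 31.73% × 5.00 Cr = 986.72 Cr
Social Insurance: 2.85% × 6,105.00 Cr = 173.99 Cr
Total: 986.72 Cr + 173.99 Cr = 1,160.71 Cr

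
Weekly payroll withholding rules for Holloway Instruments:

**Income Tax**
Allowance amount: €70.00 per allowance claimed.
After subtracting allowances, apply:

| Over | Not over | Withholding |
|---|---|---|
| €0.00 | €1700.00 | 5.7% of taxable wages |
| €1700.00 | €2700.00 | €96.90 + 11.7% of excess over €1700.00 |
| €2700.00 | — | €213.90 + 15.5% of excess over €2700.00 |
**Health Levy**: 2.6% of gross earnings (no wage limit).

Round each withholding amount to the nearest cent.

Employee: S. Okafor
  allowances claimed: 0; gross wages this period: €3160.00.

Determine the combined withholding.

Income Tax: taxable = €3160.00
  €213.90 + 15.5% × (€3160.00 − €2700.00) = €213.90 + 15.5% × €460.00 = €285.20
Health Levy: 2.6% × €3160.00 = €82.16
Total: €285.20 + €82.16 = €367.36

€367.36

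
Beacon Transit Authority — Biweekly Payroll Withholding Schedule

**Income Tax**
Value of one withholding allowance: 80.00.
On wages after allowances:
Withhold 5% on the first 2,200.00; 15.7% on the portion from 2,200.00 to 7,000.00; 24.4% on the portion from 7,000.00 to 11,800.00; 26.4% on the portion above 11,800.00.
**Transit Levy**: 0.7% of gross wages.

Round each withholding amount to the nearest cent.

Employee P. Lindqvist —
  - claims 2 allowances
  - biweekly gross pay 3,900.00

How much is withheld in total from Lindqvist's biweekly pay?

379.08

Income Tax: taxable = 3,900.00 − 2×80.00 = 3,740.00
  110.00 + 15.7% × (3,740.00 − 2,200.00) = 110.00 + 15.7% × 1,540.00 = 351.78
Transit Levy: 0.7% × 3,900.00 = 27.30
Total: 351.78 + 27.30 = 379.08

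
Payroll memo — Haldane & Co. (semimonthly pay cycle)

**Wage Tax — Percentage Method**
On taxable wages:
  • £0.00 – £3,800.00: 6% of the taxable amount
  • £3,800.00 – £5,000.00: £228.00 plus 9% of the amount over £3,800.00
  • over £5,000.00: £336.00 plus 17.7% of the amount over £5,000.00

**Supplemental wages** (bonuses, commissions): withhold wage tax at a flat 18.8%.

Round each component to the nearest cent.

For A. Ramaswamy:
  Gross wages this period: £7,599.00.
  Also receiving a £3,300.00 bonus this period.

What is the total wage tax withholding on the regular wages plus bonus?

£1,416.42

Wage Tax: taxable = £7,599.00
  £336.00 + 17.7% × (£7,599.00 − £5,000.00) = £336.00 + 17.7% × £2,599.00 = £796.02
Supplemental (18.8% flat on bonus): 18.8% × £3,300.00 = £620.40
Total wage tax: £796.02 + £620.40 = £1,416.42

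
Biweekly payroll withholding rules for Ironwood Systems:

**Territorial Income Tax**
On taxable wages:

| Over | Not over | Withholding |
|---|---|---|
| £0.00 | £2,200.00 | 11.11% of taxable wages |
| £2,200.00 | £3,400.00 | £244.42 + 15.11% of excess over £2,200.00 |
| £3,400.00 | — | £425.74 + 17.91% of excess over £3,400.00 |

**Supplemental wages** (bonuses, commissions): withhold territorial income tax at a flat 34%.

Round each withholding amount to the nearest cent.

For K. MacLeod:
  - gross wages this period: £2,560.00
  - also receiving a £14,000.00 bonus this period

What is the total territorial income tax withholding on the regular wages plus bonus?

£5,058.82

Territorial Income Tax: taxable = £2,560.00
  £244.42 + 15.11% × (£2,560.00 − £2,200.00) = £244.42 + 15.11% × £360.00 = £298.82
Supplemental (34% flat on bonus): 34% × £14,000.00 = £4,760.00
Total territorial income tax: £298.82 + £4,760.00 = £5,058.82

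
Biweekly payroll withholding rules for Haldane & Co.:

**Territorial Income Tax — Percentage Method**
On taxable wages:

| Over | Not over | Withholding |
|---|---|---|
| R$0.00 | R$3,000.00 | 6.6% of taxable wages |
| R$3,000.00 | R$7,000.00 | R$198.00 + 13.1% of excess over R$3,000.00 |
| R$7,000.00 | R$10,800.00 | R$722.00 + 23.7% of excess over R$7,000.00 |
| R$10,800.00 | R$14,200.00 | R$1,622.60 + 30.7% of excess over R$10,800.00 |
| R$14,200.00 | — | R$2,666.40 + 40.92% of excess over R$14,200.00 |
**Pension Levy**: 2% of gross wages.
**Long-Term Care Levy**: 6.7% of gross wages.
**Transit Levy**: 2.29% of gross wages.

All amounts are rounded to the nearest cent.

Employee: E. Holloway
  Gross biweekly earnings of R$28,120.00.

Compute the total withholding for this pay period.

R$11,452.85

Territorial Income Tax: taxable = R$28,120.00
  R$2,666.40 + 40.92% × (R$28,120.00 − R$14,200.00) = R$2,666.40 + 40.92% × R$13,920.00 = R$8,362.46
Pension Levy: 2% × R$28,120.00 = R$562.40
Long-Term Care Levy: 6.7% × R$28,120.00 = R$1,884.04
Transit Levy: 2.29% × R$28,120.00 = R$643.95
Total: R$8,362.46 + R$562.40 + R$1,884.04 + R$643.95 = R$11,452.85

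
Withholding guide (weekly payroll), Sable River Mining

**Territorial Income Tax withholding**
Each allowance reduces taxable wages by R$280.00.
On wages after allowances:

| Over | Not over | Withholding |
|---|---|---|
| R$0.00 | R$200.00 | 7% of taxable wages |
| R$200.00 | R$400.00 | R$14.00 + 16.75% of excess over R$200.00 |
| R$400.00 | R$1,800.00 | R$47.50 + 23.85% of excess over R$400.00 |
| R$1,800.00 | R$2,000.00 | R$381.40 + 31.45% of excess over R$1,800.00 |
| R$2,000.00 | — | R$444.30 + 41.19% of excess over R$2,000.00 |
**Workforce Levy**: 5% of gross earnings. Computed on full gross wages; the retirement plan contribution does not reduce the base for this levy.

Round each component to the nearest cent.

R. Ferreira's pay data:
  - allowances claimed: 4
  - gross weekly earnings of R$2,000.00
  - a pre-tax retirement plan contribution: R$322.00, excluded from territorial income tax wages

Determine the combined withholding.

Territorial Income Tax: taxable = R$2,000.00 − R$322.00 − 4×R$280.00 = R$558.00
  R$47.50 + 23.85% × (R$558.00 − R$400.00) = R$47.50 + 23.85% × R$158.00 = R$85.18
Workforce Levy: 5% × R$2,000.00 = R$100.00
Total: R$85.18 + R$100.00 = R$185.18

R$185.18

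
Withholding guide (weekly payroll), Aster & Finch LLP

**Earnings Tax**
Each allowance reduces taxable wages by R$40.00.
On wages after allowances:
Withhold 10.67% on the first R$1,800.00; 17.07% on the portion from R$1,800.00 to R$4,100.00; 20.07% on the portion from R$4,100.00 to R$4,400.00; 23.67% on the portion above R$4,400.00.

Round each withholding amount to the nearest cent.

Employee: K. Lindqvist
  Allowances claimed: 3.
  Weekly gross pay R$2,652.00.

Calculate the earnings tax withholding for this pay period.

R$317.01

Earnings Tax: taxable = R$2,652.00 − 3×R$40.00 = R$2,532.00
  R$192.06 + 17.07% × (R$2,532.00 − R$1,800.00) = R$192.06 + 17.07% × R$732.00 = R$317.01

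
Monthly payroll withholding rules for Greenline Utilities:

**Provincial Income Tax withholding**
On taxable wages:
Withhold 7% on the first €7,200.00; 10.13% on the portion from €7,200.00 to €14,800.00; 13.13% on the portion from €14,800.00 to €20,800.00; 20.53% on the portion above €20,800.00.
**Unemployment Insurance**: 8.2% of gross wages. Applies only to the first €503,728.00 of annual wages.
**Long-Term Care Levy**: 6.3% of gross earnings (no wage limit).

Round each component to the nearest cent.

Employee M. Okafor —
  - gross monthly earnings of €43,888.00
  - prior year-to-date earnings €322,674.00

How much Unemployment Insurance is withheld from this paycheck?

Unemployment Insurance: 8.2% × €43,888.00 = €3,598.82

€3,598.82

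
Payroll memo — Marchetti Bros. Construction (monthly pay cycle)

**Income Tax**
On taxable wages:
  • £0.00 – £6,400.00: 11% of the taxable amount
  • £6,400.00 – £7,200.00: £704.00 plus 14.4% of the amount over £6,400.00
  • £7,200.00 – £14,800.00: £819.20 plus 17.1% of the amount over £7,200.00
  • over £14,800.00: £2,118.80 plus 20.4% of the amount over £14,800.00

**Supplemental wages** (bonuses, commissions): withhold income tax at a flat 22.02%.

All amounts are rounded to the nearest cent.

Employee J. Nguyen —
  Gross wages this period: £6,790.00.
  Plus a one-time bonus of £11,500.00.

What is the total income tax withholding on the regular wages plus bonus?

Income Tax: taxable = £6,790.00
  £704.00 + 14.4% × (£6,790.00 − £6,400.00) = £704.00 + 14.4% × £390.00 = £760.16
Supplemental (22.02% flat on bonus): 22.02% × £11,500.00 = £2,532.30
Total income tax: £760.16 + £2,532.30 = £3,292.46

£3,292.46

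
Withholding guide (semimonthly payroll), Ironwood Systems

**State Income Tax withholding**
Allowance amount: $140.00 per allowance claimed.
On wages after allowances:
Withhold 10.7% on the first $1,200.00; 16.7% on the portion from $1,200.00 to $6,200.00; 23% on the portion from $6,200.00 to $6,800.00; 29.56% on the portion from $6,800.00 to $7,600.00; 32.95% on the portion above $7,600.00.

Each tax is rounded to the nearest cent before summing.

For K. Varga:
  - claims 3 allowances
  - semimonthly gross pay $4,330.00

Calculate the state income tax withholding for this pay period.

State Income Tax: taxable = $4,330.00 − 3×$140.00 = $3,910.00
  $128.40 + 16.7% × ($3,910.00 − $1,200.00) = $128.40 + 16.7% × $2,710.00 = $580.97

$580.97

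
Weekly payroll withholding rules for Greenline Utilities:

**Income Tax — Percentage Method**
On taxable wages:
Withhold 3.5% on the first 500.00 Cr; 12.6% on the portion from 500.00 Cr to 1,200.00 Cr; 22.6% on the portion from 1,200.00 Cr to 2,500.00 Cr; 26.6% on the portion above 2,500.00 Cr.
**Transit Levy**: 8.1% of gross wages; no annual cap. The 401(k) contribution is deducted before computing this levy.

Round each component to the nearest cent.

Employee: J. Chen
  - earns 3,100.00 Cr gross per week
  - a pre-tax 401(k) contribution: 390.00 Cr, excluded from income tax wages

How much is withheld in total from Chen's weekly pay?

674.87 Cr

Income Tax: taxable = 3,100.00 Cr − 390.00 Cr = 2,710.00 Cr
  399.50 Cr + 26.6% × (2,710.00 Cr − 2,500.00 Cr) = 399.50 Cr + 26.6% × 210.00 Cr = 455.36 Cr
Transit Levy: 8.1% × 2,710.00 Cr = 219.51 Cr
Total: 455.36 Cr + 219.51 Cr = 674.87 Cr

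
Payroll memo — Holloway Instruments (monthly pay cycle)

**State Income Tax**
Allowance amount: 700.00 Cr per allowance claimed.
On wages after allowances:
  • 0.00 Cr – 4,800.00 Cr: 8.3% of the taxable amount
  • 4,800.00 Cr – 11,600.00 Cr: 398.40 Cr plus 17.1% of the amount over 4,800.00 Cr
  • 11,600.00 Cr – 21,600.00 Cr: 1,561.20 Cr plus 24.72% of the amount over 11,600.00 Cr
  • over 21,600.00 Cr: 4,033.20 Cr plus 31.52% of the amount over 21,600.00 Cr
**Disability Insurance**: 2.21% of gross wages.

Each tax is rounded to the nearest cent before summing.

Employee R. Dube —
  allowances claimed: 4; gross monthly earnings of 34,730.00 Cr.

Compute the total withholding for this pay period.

8,056.75 Cr

State Income Tax: taxable = 34,730.00 Cr − 4×700.00 Cr = 31,930.00 Cr
  4,033.20 Cr + 31.52% × (31,930.00 Cr − 21,600.00 Cr) = 4,033.20 Cr + 31.52% × 10,330.00 Cr = 7,289.22 Cr
Disability Insurance: 2.21% × 34,730.00 Cr = 767.53 Cr
Total: 7,289.22 Cr + 767.53 Cr = 8,056.75 Cr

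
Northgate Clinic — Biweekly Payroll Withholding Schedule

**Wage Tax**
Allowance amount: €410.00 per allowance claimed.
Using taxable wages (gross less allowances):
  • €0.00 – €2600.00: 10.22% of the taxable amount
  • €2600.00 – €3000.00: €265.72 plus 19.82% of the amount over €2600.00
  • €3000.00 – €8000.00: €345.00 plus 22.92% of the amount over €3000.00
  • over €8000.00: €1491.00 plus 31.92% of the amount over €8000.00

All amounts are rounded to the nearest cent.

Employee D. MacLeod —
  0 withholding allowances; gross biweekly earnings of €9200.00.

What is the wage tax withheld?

Wage Tax: taxable = €9200.00
  €1491.00 + 31.92% × (€9200.00 − €8000.00) = €1491.00 + 31.92% × €1200.00 = €1874.04

€1874.04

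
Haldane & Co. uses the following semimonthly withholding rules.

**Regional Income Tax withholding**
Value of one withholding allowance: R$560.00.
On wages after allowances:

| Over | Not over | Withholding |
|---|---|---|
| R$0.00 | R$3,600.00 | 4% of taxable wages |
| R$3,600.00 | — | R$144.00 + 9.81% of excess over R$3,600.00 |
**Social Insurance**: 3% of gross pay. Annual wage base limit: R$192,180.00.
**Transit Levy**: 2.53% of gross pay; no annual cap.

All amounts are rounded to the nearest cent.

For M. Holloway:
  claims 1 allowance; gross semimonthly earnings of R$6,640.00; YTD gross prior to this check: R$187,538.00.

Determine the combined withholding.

Regional Income Tax: taxable = R$6,640.00 − 1×R$560.00 = R$6,080.00
  R$144.00 + 9.81% × (R$6,080.00 − R$3,600.00) = R$144.00 + 9.81% × R$2,480.00 = R$387.29
Social Insurance: cap R$192,180.00 − YTD R$187,538.00 = R$4,642.00 subject; 3% × R$4,642.00 = R$139.26
Transit Levy: 2.53% × R$6,640.00 = R$167.99
Total: R$387.29 + R$139.26 + R$167.99 = R$694.54

R$694.54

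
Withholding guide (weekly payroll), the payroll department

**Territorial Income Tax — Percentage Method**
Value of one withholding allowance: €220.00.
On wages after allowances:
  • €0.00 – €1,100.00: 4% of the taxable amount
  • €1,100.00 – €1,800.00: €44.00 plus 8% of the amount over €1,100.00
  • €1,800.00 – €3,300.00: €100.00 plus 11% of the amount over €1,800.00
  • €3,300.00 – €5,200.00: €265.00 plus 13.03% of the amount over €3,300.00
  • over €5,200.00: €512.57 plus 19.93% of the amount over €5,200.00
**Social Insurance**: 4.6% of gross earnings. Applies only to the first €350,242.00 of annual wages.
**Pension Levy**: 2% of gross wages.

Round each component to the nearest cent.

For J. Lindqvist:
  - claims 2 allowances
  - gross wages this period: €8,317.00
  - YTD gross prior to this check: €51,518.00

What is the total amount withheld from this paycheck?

€1,595.02

Territorial Income Tax: taxable = €8,317.00 − 2×€220.00 = €7,877.00
  €512.57 + 19.93% × (€7,877.00 − €5,200.00) = €512.57 + 19.93% × €2,677.00 = €1,046.10
Social Insurance: 4.6% × €8,317.00 = €382.58
Pension Levy: 2% × €8,317.00 = €166.34
Total: €1,046.10 + €382.58 + €166.34 = €1,595.02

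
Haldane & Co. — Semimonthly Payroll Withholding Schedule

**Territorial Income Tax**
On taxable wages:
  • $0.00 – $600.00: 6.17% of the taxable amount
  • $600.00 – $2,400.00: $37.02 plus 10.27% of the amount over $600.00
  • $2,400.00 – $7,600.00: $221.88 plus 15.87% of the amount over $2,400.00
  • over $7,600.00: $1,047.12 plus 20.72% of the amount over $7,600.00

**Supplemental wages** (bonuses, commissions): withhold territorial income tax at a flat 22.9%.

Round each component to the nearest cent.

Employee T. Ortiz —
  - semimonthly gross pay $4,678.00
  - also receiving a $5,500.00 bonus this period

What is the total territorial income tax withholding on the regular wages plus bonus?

$1,842.90

Territorial Income Tax: taxable = $4,678.00
  $221.88 + 15.87% × ($4,678.00 − $2,400.00) = $221.88 + 15.87% × $2,278.00 = $583.40
Supplemental (22.9% flat on bonus): 22.9% × $5,500.00 = $1,259.50
Total territorial income tax: $583.40 + $1,259.50 = $1,842.90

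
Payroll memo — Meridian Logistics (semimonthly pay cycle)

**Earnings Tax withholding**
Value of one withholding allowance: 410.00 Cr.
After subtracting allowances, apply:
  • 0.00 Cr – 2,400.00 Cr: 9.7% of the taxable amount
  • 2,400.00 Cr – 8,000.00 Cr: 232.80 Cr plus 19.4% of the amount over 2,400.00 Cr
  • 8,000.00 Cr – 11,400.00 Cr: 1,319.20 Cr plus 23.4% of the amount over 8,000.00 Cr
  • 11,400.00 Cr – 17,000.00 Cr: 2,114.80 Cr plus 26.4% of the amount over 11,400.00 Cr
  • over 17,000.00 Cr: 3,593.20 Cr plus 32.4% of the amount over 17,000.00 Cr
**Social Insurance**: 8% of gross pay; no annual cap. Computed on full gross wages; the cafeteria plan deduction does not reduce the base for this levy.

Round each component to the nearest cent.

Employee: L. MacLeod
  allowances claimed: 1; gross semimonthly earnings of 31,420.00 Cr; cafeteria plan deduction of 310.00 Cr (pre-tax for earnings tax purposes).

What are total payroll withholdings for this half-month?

Earnings Tax: taxable = 31,420.00 Cr − 310.00 Cr − 1×410.00 Cr = 30,700.00 Cr
  3,593.20 Cr + 32.4% × (30,700.00 Cr − 17,000.00 Cr) = 3,593.20 Cr + 32.4% × 13,700.00 Cr = 8,032.00 Cr
Social Insurance: 8% × 31,420.00 Cr = 2,513.60 Cr
Total: 8,032.00 Cr + 2,513.60 Cr = 10,545.60 Cr

10,545.60 Cr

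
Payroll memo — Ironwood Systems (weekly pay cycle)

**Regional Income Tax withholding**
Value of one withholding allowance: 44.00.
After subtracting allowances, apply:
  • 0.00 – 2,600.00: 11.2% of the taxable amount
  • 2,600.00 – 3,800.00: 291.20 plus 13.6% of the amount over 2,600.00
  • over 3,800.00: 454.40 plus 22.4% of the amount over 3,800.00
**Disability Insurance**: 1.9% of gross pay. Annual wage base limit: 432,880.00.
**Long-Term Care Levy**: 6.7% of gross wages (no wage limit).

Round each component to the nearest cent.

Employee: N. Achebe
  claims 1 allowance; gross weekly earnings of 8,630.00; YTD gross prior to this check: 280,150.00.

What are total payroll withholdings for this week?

2,268.64

Regional Income Tax: taxable = 8,630.00 − 1×44.00 = 8,586.00
  454.40 + 22.4% × (8,586.00 − 3,800.00) = 454.40 + 22.4% × 4,786.00 = 1,526.46
Disability Insurance: 1.9% × 8,630.00 = 163.97
Long-Term Care Levy: 6.7% × 8,630.00 = 578.21
Total: 1,526.46 + 163.97 + 578.21 = 2,268.64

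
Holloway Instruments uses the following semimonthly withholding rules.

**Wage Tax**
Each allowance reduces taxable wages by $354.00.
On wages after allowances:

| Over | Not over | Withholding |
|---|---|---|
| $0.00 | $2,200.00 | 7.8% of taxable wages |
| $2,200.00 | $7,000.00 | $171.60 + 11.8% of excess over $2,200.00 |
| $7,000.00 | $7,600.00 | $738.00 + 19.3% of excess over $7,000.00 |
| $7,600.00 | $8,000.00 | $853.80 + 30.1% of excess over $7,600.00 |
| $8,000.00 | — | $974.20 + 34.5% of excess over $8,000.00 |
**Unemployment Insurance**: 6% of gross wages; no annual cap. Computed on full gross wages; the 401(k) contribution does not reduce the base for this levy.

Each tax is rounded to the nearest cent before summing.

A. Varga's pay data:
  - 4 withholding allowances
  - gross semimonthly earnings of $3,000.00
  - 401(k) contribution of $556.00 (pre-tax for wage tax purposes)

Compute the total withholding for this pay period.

Wage Tax: taxable = $3,000.00 − $556.00 − 4×$354.00 = $1,028.00
  7.8% × $1,028.00 = $80.18
Unemployment Insurance: 6% × $3,000.00 = $180.00
Total: $80.18 + $180.00 = $260.18

$260.18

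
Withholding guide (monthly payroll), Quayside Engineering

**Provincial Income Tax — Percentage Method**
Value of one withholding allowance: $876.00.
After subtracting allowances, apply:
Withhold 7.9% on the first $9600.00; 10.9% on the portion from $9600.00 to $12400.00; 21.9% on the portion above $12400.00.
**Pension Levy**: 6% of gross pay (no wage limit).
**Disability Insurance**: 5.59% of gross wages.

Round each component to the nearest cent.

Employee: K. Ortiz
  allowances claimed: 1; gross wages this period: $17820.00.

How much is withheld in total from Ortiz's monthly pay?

$4124.08

Provincial Income Tax: taxable = $17820.00 − 1×$876.00 = $16944.00
  $1063.60 + 21.9% × ($16944.00 − $12400.00) = $1063.60 + 21.9% × $4544.00 = $2058.74
Pension Levy: 6% × $17820.00 = $1069.20
Disability Insurance: 5.59% × $17820.00 = $996.14
Total: $2058.74 + $1069.20 + $996.14 = $4124.08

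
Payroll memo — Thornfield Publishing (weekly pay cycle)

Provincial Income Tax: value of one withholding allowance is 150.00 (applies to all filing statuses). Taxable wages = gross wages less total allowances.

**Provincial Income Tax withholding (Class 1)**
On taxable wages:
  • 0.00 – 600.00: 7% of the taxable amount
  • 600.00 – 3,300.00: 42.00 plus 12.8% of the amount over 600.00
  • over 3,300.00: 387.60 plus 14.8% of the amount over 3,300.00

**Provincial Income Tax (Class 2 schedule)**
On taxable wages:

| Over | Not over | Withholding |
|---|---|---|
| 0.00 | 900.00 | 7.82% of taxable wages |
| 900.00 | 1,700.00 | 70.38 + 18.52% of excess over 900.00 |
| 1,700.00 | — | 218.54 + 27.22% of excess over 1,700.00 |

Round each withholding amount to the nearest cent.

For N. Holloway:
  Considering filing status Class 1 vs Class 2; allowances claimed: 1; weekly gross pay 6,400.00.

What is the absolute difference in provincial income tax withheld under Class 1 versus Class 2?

632.85

Provincial Income Tax (Class 1): taxable = 6,400.00 − 1×150.00 = 6,250.00
  387.60 + 14.8% × (6,250.00 − 3,300.00) = 387.60 + 14.8% × 2,950.00 = 824.20
Provincial Income Tax (Class 2): taxable = 6,400.00 − 1×150.00 = 6,250.00
  218.54 + 27.22% × (6,250.00 − 1,700.00) = 218.54 + 27.22% × 4,550.00 = 1,457.05
Difference: |824.20 − 1,457.05| = 632.85 (higher under Class 2)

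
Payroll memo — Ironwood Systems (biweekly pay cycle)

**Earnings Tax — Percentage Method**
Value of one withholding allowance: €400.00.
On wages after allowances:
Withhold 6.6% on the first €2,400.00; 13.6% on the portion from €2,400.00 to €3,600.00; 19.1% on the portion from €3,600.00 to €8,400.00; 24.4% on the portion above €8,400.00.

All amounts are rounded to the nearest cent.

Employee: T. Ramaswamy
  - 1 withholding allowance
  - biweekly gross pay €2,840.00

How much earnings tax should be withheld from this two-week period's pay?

€163.84

Earnings Tax: taxable = €2,840.00 − 1×€400.00 = €2,440.00
  €158.40 + 13.6% × (€2,440.00 − €2,400.00) = €158.40 + 13.6% × €40.00 = €163.84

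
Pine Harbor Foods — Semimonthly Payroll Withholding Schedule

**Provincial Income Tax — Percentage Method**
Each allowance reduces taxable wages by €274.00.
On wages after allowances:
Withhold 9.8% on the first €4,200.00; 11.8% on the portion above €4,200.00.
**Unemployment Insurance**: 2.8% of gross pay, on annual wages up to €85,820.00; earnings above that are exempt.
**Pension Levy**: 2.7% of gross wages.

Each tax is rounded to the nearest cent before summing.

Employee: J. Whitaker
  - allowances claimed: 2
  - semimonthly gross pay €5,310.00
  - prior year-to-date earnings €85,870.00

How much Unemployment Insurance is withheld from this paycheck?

€0.00

Unemployment Insurance: YTD €85,870.00 ≥ cap €85,820.00 → €0.00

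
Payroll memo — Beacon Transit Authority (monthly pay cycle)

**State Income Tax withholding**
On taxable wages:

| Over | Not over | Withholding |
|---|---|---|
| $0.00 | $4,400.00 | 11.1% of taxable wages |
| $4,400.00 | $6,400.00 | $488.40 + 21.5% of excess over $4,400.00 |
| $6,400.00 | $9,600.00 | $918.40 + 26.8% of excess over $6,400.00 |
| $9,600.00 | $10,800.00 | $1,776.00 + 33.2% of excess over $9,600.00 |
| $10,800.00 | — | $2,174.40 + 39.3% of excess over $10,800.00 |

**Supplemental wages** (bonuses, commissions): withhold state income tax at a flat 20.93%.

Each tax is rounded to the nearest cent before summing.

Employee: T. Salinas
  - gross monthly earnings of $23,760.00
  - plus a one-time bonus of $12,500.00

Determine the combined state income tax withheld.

$9,883.93

State Income Tax: taxable = $23,760.00
  $2,174.40 + 39.3% × ($23,760.00 − $10,800.00) = $2,174.40 + 39.3% × $12,960.00 = $7,267.68
Supplemental (20.93% flat on bonus): 20.93% × $12,500.00 = $2,616.25
Total state income tax: $7,267.68 + $2,616.25 = $9,883.93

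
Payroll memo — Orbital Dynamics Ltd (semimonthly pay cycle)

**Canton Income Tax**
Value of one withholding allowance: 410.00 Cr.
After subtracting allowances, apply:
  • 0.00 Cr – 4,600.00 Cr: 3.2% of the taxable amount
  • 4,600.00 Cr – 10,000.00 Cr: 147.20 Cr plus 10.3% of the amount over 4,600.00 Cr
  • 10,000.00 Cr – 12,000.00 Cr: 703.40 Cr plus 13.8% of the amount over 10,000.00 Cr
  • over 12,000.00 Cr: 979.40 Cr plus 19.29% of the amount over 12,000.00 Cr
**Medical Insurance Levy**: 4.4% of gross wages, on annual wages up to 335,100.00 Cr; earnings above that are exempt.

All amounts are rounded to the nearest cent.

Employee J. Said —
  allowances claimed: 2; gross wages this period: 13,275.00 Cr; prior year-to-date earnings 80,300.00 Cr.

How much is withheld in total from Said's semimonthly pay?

1,651.27 Cr

Canton Income Tax: taxable = 13,275.00 Cr − 2×410.00 Cr = 12,455.00 Cr
  979.40 Cr + 19.29% × (12,455.00 Cr − 12,000.00 Cr) = 979.40 Cr + 19.29% × 455.00 Cr = 1,067.17 Cr
Medical Insurance Levy: 4.4% × 13,275.00 Cr = 584.10 Cr
Total: 1,067.17 Cr + 584.10 Cr = 1,651.27 Cr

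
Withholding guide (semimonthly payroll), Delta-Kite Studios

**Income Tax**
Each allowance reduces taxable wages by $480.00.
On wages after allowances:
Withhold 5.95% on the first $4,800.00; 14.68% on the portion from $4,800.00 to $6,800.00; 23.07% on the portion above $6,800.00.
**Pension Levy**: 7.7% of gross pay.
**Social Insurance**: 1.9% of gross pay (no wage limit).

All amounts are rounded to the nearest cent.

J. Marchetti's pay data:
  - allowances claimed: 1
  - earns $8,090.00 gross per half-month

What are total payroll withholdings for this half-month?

$1,542.71

Income Tax: taxable = $8,090.00 − 1×$480.00 = $7,610.00
  $579.20 + 23.07% × ($7,610.00 − $6,800.00) = $579.20 + 23.07% × $810.00 = $766.07
Pension Levy: 7.7% × $8,090.00 = $622.93
Social Insurance: 1.9% × $8,090.00 = $153.71
Total: $766.07 + $622.93 + $153.71 = $1,542.71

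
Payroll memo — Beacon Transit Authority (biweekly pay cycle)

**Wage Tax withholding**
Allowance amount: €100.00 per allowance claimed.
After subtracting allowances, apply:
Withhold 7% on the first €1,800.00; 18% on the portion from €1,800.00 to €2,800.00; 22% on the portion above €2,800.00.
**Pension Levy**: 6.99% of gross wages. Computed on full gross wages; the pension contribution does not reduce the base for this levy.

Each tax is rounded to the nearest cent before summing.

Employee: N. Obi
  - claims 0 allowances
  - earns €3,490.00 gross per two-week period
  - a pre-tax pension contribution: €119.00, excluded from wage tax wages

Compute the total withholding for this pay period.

Wage Tax: taxable = €3,490.00 − €119.00 = €3,371.00
  €306.00 + 22% × (€3,371.00 − €2,800.00) = €306.00 + 22% × €571.00 = €431.62
Pension Levy: 6.99% × €3,490.00 = €243.95
Total: €431.62 + €243.95 = €675.57

€675.57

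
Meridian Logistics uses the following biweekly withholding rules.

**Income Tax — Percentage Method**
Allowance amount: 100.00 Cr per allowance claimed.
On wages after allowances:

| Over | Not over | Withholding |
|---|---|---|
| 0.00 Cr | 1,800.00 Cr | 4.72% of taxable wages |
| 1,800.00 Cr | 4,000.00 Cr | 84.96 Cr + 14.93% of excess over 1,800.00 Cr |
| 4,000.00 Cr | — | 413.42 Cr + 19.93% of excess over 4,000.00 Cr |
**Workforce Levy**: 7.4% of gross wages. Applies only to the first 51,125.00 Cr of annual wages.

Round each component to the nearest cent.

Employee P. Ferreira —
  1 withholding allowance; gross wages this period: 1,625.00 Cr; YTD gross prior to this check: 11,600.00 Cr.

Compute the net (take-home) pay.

Income Tax: taxable = 1,625.00 Cr − 1×100.00 Cr = 1,525.00 Cr
  4.72% × 1,525.00 Cr = 71.98 Cr
Workforce Levy: 7.4% × 1,625.00 Cr = 120.25 Cr
Total withheld: 71.98 Cr + 120.25 Cr = 192.23 Cr
Net pay: 1,625.00 Cr − 192.23 Cr = 1,432.77 Cr

1,432.77 Cr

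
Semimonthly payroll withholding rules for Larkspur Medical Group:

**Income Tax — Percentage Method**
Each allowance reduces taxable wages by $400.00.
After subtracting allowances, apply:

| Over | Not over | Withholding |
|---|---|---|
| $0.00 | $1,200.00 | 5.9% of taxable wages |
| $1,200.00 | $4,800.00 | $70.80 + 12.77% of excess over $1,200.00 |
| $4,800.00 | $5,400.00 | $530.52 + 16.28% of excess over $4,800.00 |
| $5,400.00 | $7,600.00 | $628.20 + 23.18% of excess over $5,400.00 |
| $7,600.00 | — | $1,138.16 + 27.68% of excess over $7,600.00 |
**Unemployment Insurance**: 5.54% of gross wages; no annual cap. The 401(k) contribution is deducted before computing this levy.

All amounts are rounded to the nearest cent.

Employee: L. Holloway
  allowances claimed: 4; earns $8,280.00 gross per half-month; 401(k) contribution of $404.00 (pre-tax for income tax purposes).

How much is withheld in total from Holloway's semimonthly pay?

Income Tax: taxable = $8,280.00 − $404.00 − 4×$400.00 = $6,276.00
  $628.20 + 23.18% × ($6,276.00 − $5,400.00) = $628.20 + 23.18% × $876.00 = $831.26
Unemployment Insurance: 5.54% × $7,876.00 = $436.33
Total: $831.26 + $436.33 = $1,267.59

$1,267.59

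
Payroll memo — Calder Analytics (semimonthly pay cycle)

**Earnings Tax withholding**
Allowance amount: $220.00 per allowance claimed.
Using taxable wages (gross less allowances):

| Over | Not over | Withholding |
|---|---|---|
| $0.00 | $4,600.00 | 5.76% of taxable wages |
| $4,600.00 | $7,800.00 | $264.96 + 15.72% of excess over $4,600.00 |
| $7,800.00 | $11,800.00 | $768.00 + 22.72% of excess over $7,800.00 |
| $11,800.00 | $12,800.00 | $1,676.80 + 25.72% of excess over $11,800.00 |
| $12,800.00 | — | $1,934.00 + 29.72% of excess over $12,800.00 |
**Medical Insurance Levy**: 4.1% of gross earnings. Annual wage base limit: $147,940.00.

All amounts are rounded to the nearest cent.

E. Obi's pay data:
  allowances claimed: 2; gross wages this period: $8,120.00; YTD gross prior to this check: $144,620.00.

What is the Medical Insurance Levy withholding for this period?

$136.12

Medical Insurance Levy: cap $147,940.00 − YTD $144,620.00 = $3,320.00 subject; 4.1% × $3,320.00 = $136.12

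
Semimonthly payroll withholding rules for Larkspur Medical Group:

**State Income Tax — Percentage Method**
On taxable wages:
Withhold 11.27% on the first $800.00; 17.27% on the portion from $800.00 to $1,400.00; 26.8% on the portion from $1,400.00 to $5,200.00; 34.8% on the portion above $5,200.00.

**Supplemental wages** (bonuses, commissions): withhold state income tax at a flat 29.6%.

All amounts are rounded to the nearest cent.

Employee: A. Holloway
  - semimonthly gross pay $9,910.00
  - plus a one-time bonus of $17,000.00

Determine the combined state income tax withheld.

$7,883.26

State Income Tax: taxable = $9,910.00
  $1,212.18 + 34.8% × ($9,910.00 − $5,200.00) = $1,212.18 + 34.8% × $4,710.00 = $2,851.26
Supplemental (29.6% flat on bonus): 29.6% × $17,000.00 = $5,032.00
Total state income tax: $2,851.26 + $5,032.00 = $7,883.26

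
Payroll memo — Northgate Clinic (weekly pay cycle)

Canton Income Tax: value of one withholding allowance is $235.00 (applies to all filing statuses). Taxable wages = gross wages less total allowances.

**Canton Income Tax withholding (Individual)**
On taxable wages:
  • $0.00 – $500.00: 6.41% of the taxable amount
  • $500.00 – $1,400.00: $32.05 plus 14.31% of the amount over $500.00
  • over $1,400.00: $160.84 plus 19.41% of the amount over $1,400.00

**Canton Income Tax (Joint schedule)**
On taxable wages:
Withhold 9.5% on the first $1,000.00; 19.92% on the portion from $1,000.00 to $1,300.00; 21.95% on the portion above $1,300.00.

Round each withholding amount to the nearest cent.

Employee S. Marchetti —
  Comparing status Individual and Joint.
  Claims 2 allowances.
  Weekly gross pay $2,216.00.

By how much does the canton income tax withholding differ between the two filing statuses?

Canton Income Tax (Individual): taxable = $2,216.00 − 2×$235.00 = $1,746.00
  $160.84 + 19.41% × ($1,746.00 − $1,400.00) = $160.84 + 19.41% × $346.00 = $228.00
Canton Income Tax (Joint): taxable = $2,216.00 − 2×$235.00 = $1,746.00
  $154.76 + 21.95% × ($1,746.00 − $1,300.00) = $154.76 + 21.95% × $446.00 = $252.66
Difference: |$228.00 − $252.66| = $24.66 (higher under Joint)

$24.66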